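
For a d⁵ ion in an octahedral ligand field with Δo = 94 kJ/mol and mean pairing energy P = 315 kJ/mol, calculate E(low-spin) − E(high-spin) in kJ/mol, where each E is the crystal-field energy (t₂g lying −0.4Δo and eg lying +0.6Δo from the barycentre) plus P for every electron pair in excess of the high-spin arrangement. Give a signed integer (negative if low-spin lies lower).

442

High-spin: t₂g³ eg², CFSE = 0.0Δo = 0 kJ/mol.
Low-spin: t₂g⁵ eg⁰, orbital CFSE = -2.0Δo = -188 kJ/mol; plus 2 excess pairs × P = +630 kJ/mol; total 442 kJ/mol.
Thus E(LS) − E(HS) = 442 kJ/mol.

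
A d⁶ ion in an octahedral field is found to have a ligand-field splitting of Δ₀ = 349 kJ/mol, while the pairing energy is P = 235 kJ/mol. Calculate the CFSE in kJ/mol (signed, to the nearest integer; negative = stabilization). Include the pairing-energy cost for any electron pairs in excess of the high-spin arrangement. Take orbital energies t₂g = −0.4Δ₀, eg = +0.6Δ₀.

Δ₀ > P, so pairing is preferred: the ground state is low-spin.
Configuration: t₂g⁶ eg⁰.
Orbital CFSE = -2.4Δ₀ = -2.4 × 349 = -838 kJ/mol.
Excess pairs vs high-spin: 3 − 1 = 2; pairing cost = +470 kJ/mol.
Net CFSE = -838 + 470 = -368 kJ/mol.

-368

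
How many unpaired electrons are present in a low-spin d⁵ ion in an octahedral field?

1

Configuration: t₂g⁵ eg⁰, giving 1 unpaired electron.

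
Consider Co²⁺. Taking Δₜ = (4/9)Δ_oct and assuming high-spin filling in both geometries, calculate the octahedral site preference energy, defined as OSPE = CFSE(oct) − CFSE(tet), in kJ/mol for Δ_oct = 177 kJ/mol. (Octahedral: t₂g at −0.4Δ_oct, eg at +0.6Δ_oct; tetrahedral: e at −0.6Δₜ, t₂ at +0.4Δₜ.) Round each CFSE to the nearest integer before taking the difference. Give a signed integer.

Co is in group 9, so Co²⁺ is d⁷ (9 − 2 = 7).
Octahedral high-spin t₂g⁵ eg²: CFSE = -0.8 × 177 = -142 kJ/mol.
Tetrahedral e⁴ t₂³ gives -1.2Δₜ = -1.2 × (4/9) × 177 = -94 kJ/mol.
OSPE = CFSE(oct) − CFSE(tet) = -142 − (-94) = -48 kJ/mol.

-48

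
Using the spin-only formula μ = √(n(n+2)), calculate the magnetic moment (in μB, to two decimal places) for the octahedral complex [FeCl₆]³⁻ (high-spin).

Each Cl⁻ contributes -1; 6 × (-1) = -6. With overall charge -3, Fe is in the +3 oxidation state.
Fe sits in group 8; removing 3 electrons leaves Fe³⁺ with 8 − 3 = 5 d electrons.
Configuration: t₂g³ eg² → 5 unpaired electrons.
μ(spin-only) = √[5(5+2)] = √35 ≈ 5.92 μB.

5.92 μB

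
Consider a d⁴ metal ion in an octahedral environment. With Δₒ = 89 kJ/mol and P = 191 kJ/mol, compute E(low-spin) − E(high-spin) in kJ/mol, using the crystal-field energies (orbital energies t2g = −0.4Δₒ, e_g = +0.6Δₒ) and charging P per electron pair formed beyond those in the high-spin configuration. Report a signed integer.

102

High-spin d⁴ fills as t2g^3 e_g^1 with CFSE 3(−0.4) + 1(+0.6) = -0.6Δₒ = -53 kJ/mol.
Low-spin: t2g^4 e_g^0, orbital CFSE = -1.6Δₒ = -142 kJ/mol; plus 1 excess pair × P = +191 kJ/mol; total 49 kJ/mol.
The difference is 49 − (-53) = 102 kJ/mol, so high-spin lies lower.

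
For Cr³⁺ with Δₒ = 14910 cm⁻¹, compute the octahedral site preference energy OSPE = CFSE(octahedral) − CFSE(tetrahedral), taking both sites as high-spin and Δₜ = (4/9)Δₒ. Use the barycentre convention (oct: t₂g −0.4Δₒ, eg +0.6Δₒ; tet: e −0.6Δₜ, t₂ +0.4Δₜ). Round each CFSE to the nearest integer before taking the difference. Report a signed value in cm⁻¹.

-12591

Cr³⁺: group 6, so d-count = 6 − 3 = 3.
Octahedral high-spin t2g^3 e_g^0: CFSE = -1.2 × 14910 = -17892 cm⁻¹.
Tetrahedral: e^2 t2^1, CFSE = 2(−0.6) + 1(+0.4) = -0.8Δₜ = -0.8 × (4/9) × 14910 = -5301 cm⁻¹.
OSPE = -17892 − (-5301) = -12591 cm⁻¹.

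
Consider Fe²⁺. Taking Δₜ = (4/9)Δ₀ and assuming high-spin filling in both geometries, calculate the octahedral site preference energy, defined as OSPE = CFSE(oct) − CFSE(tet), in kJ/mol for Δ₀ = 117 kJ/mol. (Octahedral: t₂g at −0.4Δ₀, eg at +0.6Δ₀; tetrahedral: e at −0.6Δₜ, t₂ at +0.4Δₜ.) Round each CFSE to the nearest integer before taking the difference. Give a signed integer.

-16

Fe is in group 8, so Fe²⁺ is d⁶ (8 − 2 = 6).
Octahedral (high-spin): t2g^4 e_g^2, CFSE = 4(−0.4) + 2(+0.6) = -0.4Δ₀ = -0.4 × 117 = -47 kJ/mol.
Tetrahedral e^3 t2^3 gives -0.6Δₜ = -0.6 × (4/9) × 117 = -31 kJ/mol.
OSPE = -47 − (-31) = -16 kJ/mol.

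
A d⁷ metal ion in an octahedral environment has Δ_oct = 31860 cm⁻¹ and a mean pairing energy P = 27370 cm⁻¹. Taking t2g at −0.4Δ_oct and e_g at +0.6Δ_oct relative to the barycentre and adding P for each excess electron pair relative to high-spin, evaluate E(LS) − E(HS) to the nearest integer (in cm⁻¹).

-4490

High-spin d⁷ fills as t2g^5 e_g^2 with CFSE 5(−0.4) + 2(+0.6) = -0.8Δ_oct = -25488 cm⁻¹.
Low-spin: t2g^6 e_g^1, orbital CFSE = -1.8Δ_oct = -57348 cm⁻¹; plus 1 excess pair × P = +27370 cm⁻¹; total -29978 cm⁻¹.
E(LS) − E(HS) = -29978 − (-25488) = -4490 cm⁻¹.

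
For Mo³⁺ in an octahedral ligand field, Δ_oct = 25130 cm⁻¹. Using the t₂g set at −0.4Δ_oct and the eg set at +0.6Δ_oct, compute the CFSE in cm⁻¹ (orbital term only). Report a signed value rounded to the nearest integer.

-30156

Mo is in group 6, so Mo³⁺ is d³ (6 − 3 = 3).
The d³ electrons fill as t₂g³ eg⁰.
Orbital CFSE = 3(-0.4) + 0(0.6) = -1.2Δ_oct = -1.2 × 25130 = -30156 cm⁻¹.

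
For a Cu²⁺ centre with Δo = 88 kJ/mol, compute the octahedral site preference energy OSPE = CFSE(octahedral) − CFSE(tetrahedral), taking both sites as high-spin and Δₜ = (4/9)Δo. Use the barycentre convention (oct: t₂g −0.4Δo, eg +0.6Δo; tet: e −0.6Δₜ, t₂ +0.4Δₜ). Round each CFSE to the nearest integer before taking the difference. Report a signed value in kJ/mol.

-37

Group 11 minus oxidation state +2 gives a d⁹ configuration for Cu²⁺.
Octahedral (high-spin): t₂g⁶ eg³, CFSE = 6(−0.4) + 3(+0.6) = -0.6Δo = -0.6 × 88 = -53 kJ/mol.
In a tetrahedral site the filling is e⁴ t₂⁵: CFSE(tet) = -0.4Δₜ = -0.4 × (4/9)(88) = -16 kJ/mol.
OSPE = -53 − (-16) = -37 kJ/mol.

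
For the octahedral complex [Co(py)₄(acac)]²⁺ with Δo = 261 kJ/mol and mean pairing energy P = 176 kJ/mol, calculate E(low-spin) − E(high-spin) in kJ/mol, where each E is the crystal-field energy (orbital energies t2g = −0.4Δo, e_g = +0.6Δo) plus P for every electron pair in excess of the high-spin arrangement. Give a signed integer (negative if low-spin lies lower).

-170

Ligand charges: 4×(+0) from py and 1×(-1) from acac⁻ sum to -1; with overall charge +2, Co is +3.
Co sits in group 9; removing 3 electrons leaves Co³⁺ with 9 − 3 = 6 d electrons.
In the high-spin limit (t2g^4 e_g^2) the orbital term is -0.4Δo = -104 kJ/mol, with no excess pairing.
For low-spin the configuration is t2g^6 e_g^0: orbital energy -2.4 × 261 = -626 kJ/mol, and 2 additional pairs relative to high-spin add 352 kJ/mol, giving -274 kJ/mol.
The difference is -274 − (-104) = -170 kJ/mol, so low-spin lies lower.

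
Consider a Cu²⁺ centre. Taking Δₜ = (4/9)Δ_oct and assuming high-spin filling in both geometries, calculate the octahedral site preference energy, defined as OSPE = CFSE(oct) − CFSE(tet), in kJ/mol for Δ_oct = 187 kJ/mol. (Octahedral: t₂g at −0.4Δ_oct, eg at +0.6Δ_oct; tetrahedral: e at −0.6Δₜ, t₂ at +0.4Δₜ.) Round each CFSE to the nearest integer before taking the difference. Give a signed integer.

Cu sits in group 11; removing 2 electrons leaves Cu²⁺ with 11 − 2 = 9 d electrons.
Octahedral high-spin t₂g⁶ eg³: CFSE = -0.6 × 187 = -112 kJ/mol.
Tetrahedral: e⁴ t₂⁵, CFSE = 4(−0.6) + 5(+0.4) = -0.4Δₜ = -0.4 × (4/9) × 187 = -33 kJ/mol.
OSPE = CFSE(oct) − CFSE(tet) = -112 − (-33) = -79 kJ/mol.

-79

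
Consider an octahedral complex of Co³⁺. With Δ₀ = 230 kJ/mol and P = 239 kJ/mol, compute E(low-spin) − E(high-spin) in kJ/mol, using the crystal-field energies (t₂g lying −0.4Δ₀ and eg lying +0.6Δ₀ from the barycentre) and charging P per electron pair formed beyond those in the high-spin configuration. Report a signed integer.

Co sits in group 9; removing 3 electrons leaves Co³⁺ with 9 − 3 = 6 d electrons.
High-spin d⁶ fills as t₂g⁴ eg² with CFSE 4(−0.4) + 2(+0.6) = -0.4Δ₀ = -92 kJ/mol.
Low-spin: t₂g⁶ eg⁰, orbital CFSE = -2.4Δ₀ = -552 kJ/mol; plus 2 excess pairs × P = +478 kJ/mol; total -74 kJ/mol.
E(LS) − E(HS) = -74 − (-92) = 18 kJ/mol.

18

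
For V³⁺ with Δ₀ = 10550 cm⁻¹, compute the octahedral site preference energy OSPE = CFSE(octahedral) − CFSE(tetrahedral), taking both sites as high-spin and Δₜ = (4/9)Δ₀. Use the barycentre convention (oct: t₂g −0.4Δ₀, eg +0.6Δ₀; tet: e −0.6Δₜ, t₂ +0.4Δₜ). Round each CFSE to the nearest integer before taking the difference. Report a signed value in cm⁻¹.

-2813

V sits in group 5; removing 3 electrons leaves V³⁺ with 5 − 3 = 2 d electrons.
Octahedral high-spin t2g^2 e_g^0: CFSE = -0.8 × 10550 = -8440 cm⁻¹.
Tetrahedral e^2 t2^0 gives -1.2Δₜ = -1.2 × (4/9) × 10550 = -5627 cm⁻¹.
Subtracting, OSPE = -8440 − (-5627) = -2813 cm⁻¹.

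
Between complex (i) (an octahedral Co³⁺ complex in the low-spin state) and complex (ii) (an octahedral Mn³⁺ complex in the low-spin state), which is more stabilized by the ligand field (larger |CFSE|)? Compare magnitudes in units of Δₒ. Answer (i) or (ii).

(i): Co is in group 9, so Co³⁺ is d⁶ (9 − 3 = 6); t2g^6 e_g^0, CFSE = -2.4Δₒ.
(ii): Mn sits in group 7; removing 3 electrons leaves Mn³⁺ with 7 − 3 = 4 d electrons; t₂g⁴ eg⁰, CFSE = -1.6Δₒ.
So (i) has the larger |CFSE|.

(i)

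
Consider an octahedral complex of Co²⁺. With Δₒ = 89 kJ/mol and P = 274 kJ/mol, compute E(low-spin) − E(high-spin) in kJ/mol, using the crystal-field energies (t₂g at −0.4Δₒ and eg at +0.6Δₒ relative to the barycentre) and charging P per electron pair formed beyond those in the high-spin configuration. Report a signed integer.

Co sits in group 9; removing 2 electrons leaves Co²⁺ with 9 − 2 = 7 d electrons.
In the high-spin limit (t₂g⁵ eg²) the orbital term is -0.8Δₒ = -71 kJ/mol, with no excess pairing.
For low-spin the configuration is t₂g⁶ eg¹: orbital energy -1.8 × 89 = -160 kJ/mol, and 1 additional pair relative to high-spin adds 274 kJ/mol, giving 114 kJ/mol.
The difference is 114 − (-71) = 185 kJ/mol, so high-spin lies lower.

185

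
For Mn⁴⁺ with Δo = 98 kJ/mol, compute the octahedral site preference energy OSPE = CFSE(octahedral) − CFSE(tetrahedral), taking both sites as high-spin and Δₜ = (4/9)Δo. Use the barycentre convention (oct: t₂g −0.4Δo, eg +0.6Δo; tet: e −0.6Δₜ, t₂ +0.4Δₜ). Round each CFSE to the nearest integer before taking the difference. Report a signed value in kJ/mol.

-83

Group 7 minus oxidation state +4 gives a d³ configuration for Mn⁴⁺.
Octahedral (high-spin): t₂g³ eg⁰, CFSE = 3(−0.4) + 0(+0.6) = -1.2Δo = -1.2 × 98 = -118 kJ/mol.
Tetrahedral: e² t₂¹, CFSE = 2(−0.6) + 1(+0.4) = -0.8Δₜ = -0.8 × (4/9) × 98 = -35 kJ/mol.
OSPE = CFSE(oct) − CFSE(tet) = -118 − (-35) = -83 kJ/mol.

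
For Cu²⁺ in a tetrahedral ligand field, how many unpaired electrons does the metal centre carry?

Cu is in group 11, so Cu²⁺ is d⁹ (11 − 2 = 9).
Tetrahedral splitting is small, so the complex is high-spin.
Configuration: e⁴ t₂⁵, giving 1 unpaired electron.

1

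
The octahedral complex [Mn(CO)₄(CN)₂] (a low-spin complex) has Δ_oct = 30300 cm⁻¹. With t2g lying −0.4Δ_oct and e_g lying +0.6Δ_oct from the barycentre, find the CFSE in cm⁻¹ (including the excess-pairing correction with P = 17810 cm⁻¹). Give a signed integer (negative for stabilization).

Ligand charges: 4×(+0) from CO and 2×(-1) from CN⁻ sum to -2; with overall charge +0, Mn is +2.
Mn sits in group 7; removing 2 electrons leaves Mn²⁺ with 7 − 2 = 5 d electrons.
Configuration: t2g^5 e_g^0.
Orbital CFSE = 5(-0.4) + 0(0.6) = -2.0Δ_oct = -2.0 × 30300 = -60600 cm⁻¹.
Pairing penalty: 2 pairs vs 0 in the high-spin reference → 2 extra × P = 35620 cm⁻¹.
Combining: -60600 + 35620 = -24980 cm⁻¹.

-24980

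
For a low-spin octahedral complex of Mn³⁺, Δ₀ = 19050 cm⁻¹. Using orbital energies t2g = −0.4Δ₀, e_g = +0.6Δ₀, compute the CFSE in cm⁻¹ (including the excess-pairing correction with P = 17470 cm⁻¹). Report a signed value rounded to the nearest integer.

Mn³⁺: group 7, so d-count = 7 − 3 = 4.
Configuration: t2g^4 e_g^0.
The orbital stabilization is -1.6Δ₀ = -1.6 × 19050 = -30480 cm⁻¹.
High-spin d⁴ would be t2g^3 e_g^1 with 0 pairs; low-spin has 1, so 1 excess pair costs +1P = +17470 cm⁻¹.
Net CFSE = -30480 + 17470 = -13010 cm⁻¹.

-13010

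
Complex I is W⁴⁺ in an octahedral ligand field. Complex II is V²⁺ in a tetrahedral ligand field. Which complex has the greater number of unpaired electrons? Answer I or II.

II

I: W is in group 6, so W⁴⁺ is d² (6 − 4 = 2); t2g^2 e_g^0 → 2 unpaired.
II: V is in group 5, so V²⁺ is d³ (5 − 2 = 3); Tetrahedral splitting is small, so the complex is high-spin; e² t₂¹ → 3 unpaired.
So II has more unpaired electrons.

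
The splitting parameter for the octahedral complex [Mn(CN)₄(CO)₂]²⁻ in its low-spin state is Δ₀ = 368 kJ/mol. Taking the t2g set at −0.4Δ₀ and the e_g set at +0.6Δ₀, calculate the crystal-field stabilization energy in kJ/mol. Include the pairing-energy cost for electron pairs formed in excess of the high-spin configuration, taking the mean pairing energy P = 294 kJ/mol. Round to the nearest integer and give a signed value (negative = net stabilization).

-148

Ligand charges: 4×(-1) from CN⁻ and 2×(+0) from CO sum to -4; with overall charge -2, Mn is +2.
Mn is in group 7, so Mn²⁺ is d⁵ (7 − 2 = 5).
Electron filling gives t2g^5 e_g^0.
The orbital stabilization is -2.0Δ₀ = -2.0 × 368 = -736 kJ/mol.
High-spin d⁵ would be t2g^3 e_g^2 with 0 pairs; low-spin has 2, so 2 excess pairs cost +2P = +588 kJ/mol.
Overall CFSE = -736 + 588 = -148 kJ/mol.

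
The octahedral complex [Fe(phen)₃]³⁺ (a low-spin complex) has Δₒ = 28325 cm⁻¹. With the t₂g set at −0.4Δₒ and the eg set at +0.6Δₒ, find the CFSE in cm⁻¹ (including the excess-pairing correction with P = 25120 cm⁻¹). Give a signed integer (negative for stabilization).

-6410

phen is neutral, so the +3 overall charge sits on Fe: oxidation state +3.
Fe sits in group 8; removing 3 electrons leaves Fe³⁺ with 8 − 3 = 5 d electrons.
The d⁵ electrons fill as t₂g⁵ eg⁰.
CFSE(orbital) = 5×(-0.4Δₒ) + 0×(0.6Δₒ) = -2.0Δₒ; with Δₒ = 28325 cm⁻¹ that is -56650 cm⁻¹.
Pairing penalty: 2 pairs vs 0 in the high-spin reference → 2 extra × P = 50240 cm⁻¹.
Net CFSE = -56650 + 50240 = -6410 cm⁻¹.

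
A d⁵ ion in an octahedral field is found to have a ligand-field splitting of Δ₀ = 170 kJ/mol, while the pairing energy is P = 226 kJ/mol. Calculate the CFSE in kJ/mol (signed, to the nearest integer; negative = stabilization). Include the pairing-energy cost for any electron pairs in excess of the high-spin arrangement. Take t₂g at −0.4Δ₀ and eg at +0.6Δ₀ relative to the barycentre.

Here Δ₀ < P (170 < 226), so the high-spin state is favoured.
That gives t₂g³ eg².
Orbital CFSE = 0.0Δ₀ = 0.0 × 170 = 0 kJ/mol.
High-spin has no excess pairs, so no pairing correction applies.

0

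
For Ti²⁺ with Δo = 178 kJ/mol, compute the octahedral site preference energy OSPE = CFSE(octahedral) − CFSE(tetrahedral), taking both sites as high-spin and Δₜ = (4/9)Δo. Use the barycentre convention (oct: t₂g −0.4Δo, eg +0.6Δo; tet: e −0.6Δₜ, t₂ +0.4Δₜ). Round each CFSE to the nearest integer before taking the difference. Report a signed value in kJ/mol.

-47

Ti²⁺: group 4, so d-count = 4 − 2 = 2.
Octahedral (high-spin): t₂g² eg⁰, CFSE = 2(−0.4) + 0(+0.6) = -0.8Δo = -0.8 × 178 = -142 kJ/mol.
Tetrahedral: e² t₂⁰, CFSE = 2(−0.6) + 0(+0.4) = -1.2Δₜ = -1.2 × (4/9) × 178 = -95 kJ/mol.
Subtracting, OSPE = -142 − (-95) = -47 kJ/mol.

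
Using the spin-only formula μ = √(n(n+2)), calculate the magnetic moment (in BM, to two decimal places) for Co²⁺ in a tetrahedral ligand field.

3.87 BM

Co²⁺: group 9, so d-count = 9 − 2 = 7.
Tetrahedral splitting is small, so the complex is high-spin.
Configuration: e^4 t2^3 → 3 unpaired electrons.
μ(spin-only) = √[3(3+2)] = √15 ≈ 3.87 BM.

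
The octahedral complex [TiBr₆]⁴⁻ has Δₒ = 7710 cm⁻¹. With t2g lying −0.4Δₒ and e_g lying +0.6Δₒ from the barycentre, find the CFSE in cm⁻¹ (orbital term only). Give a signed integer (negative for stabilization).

Each Br⁻ contributes -1; 6 × (-1) = -6. With overall charge -4, Ti is in the +2 oxidation state.
Group 4 minus oxidation state +2 gives a d² configuration for Ti²⁺.
Electron filling gives t2g^2 e_g^0.
CFSE(orbital) = 2×(-0.4Δₒ) + 0×(0.6Δₒ) = -0.8Δₒ; with Δₒ = 7710 cm⁻¹ that is -6168 cm⁻¹.

-6168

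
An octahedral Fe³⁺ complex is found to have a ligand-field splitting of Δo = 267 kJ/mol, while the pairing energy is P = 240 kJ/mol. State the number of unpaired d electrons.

Group 8 minus oxidation state +3 gives a d⁵ configuration for Fe³⁺.
Since Δo = 267 kJ/mol > P = 240 kJ/mol, the complex adopts the low-spin configuration.
Filling d⁵ accordingly: t₂g⁵ eg⁰.
Unpaired electrons: 1.

1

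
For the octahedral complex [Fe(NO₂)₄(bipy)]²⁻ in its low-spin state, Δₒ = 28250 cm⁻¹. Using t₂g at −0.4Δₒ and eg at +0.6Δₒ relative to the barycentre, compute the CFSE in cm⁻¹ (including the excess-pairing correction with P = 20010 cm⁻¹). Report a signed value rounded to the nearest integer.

Ligand charges: 4×(-1) from NO₂⁻ and 1×(+0) from bipy sum to -4; with overall charge -2, Fe is +2.
Group 8 minus oxidation state +2 gives a d⁶ configuration for Fe²⁺.
Configuration: t₂g⁶ eg⁰.
The orbital stabilization is -2.4Δₒ = -2.4 × 28250 = -67800 cm⁻¹.
High-spin d⁶ would be t₂g⁴ eg² with 1 pair; low-spin has 3, so 2 excess pairs cost +2P = +40020 cm⁻¹.
Combining: -67800 + 40020 = -27780 cm⁻¹.

-27780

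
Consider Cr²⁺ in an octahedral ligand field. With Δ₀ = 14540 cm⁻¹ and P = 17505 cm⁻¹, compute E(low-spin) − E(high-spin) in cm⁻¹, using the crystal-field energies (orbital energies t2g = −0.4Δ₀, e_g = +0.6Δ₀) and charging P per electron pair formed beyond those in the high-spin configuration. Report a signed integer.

2965

Cr is in group 6, so Cr²⁺ is d⁴ (6 − 2 = 4).
High-spin d⁴ fills as t2g^3 e_g^1 with CFSE 3(−0.4) + 1(+0.6) = -0.6Δ₀ = -8724 cm⁻¹.
Low-spin t2g^4 e_g^0 gives -1.6Δ₀ = -23264 cm⁻¹, but forming 1 extra pair costs 1P = 17505 cm⁻¹, so E(LS) = -23264 + 17505 = -5759 cm⁻¹.
E(LS) − E(HS) = -5759 − (-8724) = 2965 cm⁻¹.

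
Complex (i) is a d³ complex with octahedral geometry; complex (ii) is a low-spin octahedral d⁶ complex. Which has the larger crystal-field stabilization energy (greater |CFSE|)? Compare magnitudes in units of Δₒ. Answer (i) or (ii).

(i): t₂g³ eg⁰, CFSE = -1.2Δₒ.
(ii): t2g^6 e_g^0, CFSE = -2.4Δₒ.
So (ii) has the larger |CFSE|.

(ii)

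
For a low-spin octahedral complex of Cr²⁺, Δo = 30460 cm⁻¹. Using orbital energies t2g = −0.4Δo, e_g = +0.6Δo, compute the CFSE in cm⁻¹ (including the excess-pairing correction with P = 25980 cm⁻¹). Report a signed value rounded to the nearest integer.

Cr²⁺: group 6, so d-count = 6 − 2 = 4.
The d⁴ electrons fill as t2g^4 e_g^0.
Orbital CFSE = 4(-0.4) + 0(0.6) = -1.6Δo = -1.6 × 30460 = -48736 cm⁻¹.
Pairing penalty: 1 pair vs 0 in the high-spin reference → 1 extra × P = 25980 cm⁻¹.
Net CFSE = -48736 + 25980 = -22756 cm⁻¹.

-22756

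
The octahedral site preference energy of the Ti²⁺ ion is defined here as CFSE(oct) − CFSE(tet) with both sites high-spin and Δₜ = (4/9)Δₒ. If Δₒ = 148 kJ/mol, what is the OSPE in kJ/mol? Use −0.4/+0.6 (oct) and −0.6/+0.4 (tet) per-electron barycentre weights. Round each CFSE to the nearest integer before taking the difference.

Ti²⁺: group 4, so d-count = 4 − 2 = 2.
In an octahedral site d² (HS) is t2g^2 e_g^0, giving CFSE(oct) = -0.8Δₒ = -118 kJ/mol.
Tetrahedral e^2 t2^0 gives -1.2Δₜ = -1.2 × (4/9) × 148 = -79 kJ/mol.
OSPE = CFSE(oct) − CFSE(tet) = -118 − (-79) = -39 kJ/mol.

-39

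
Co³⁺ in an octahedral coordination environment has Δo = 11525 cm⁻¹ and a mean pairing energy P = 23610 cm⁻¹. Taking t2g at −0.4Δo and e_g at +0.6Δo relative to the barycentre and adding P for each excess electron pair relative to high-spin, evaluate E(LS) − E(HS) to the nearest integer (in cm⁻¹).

24170

Co sits in group 9; removing 3 electrons leaves Co³⁺ with 9 − 3 = 6 d electrons.
High-spin: t2g^4 e_g^2, CFSE = -0.4Δo = -4610 cm⁻¹.
Low-spin t2g^6 e_g^0 gives -2.4Δo = -27660 cm⁻¹, but forming 2 extra pairs costs 2P = 47220 cm⁻¹, so E(LS) = -27660 + 47220 = 19560 cm⁻¹.
E(LS) − E(HS) = 19560 − (-4610) = 24170 cm⁻¹.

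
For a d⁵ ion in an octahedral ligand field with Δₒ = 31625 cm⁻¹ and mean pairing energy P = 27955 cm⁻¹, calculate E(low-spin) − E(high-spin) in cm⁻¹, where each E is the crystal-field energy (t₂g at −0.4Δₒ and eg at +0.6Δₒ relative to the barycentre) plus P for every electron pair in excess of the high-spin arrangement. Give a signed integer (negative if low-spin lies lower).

-7340

High-spin d⁵ fills as t₂g³ eg² with CFSE 3(−0.4) + 2(+0.6) = 0.0Δₒ = 0 cm⁻¹.
For low-spin the configuration is t₂g⁵ eg⁰: orbital energy -2.0 × 31625 = -63250 cm⁻¹, and 2 additional pairs relative to high-spin add 55910 cm⁻¹, giving -7340 cm⁻¹.
E(LS) − E(HS) = -7340 − (0) = -7340 cm⁻¹.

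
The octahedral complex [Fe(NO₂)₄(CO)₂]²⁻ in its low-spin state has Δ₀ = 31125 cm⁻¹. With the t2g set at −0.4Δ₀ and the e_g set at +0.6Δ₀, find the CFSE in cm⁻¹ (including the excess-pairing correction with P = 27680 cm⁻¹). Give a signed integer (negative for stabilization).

-19340

Ligand charges: 4×(-1) from NO₂⁻ and 2×(+0) from CO sum to -4; with overall charge -2, Fe is +2.
Group 8 minus oxidation state +2 gives a d⁶ configuration for Fe²⁺.
The d⁶ electrons fill as t2g^6 e_g^0.
Orbital CFSE = 6(-0.4) + 0(0.6) = -2.4Δ₀ = -2.4 × 31125 = -74700 cm⁻¹.
High-spin d⁶ would be t2g^4 e_g^2 with 1 pair; low-spin has 3, so 2 excess pairs cost +2P = +55360 cm⁻¹.
Net CFSE = -74700 + 55360 = -19340 cm⁻¹.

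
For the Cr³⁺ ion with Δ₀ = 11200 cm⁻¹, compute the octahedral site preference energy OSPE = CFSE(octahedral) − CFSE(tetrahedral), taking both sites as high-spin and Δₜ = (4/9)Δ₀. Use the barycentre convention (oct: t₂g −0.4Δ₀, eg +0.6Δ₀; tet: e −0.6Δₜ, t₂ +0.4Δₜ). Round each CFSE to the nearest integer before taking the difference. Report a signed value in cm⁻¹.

Cr³⁺: group 6, so d-count = 6 − 3 = 3.
Octahedral high-spin t₂g³ eg⁰: CFSE = -1.2 × 11200 = -13440 cm⁻¹.
Tetrahedral: e² t₂¹, CFSE = 2(−0.6) + 1(+0.4) = -0.8Δₜ = -0.8 × (4/9) × 11200 = -3982 cm⁻¹.
OSPE = CFSE(oct) − CFSE(tet) = -13440 − (-3982) = -9458 cm⁻¹.

-9458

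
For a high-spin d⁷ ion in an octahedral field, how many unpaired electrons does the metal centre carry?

Configuration: t₂g⁵ eg², giving 3 unpaired electrons.

3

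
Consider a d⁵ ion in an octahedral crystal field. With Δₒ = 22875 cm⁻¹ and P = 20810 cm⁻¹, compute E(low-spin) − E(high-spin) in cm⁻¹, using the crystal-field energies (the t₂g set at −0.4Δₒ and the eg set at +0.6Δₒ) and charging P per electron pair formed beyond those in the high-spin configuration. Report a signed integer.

-4130

In the high-spin limit (t₂g³ eg²) the orbital term is 0.0Δₒ = 0 cm⁻¹, with no excess pairing.
Low-spin t₂g⁵ eg⁰ gives -2.0Δₒ = -45750 cm⁻¹, but forming 2 extra pairs costs 2P = 41620 cm⁻¹, so E(LS) = -45750 + 41620 = -4130 cm⁻¹.
E(LS) − E(HS) = -4130 − (0) = -4130 cm⁻¹.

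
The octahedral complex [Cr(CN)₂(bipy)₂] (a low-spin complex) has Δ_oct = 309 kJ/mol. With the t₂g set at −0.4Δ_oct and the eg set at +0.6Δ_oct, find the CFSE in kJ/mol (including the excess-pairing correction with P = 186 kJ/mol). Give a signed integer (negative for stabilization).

Ligand charges: 2×(-1) from CN⁻ and 2×(+0) from bipy sum to -2; with overall charge +0, Cr is +2.
Group 6 minus oxidation state +2 gives a d⁴ configuration for Cr²⁺.
Electron filling gives t₂g⁴ eg⁰.
Orbital CFSE = 4(-0.4) + 0(0.6) = -1.6Δ_oct = -1.6 × 309 = -494 kJ/mol.
Relative to high-spin t₂g³ eg¹ (0 paired), the low-spin configuration has 1 additional pair, contributing +1 × 186 = +186 kJ/mol.
Combining: -494 + 186 = -308 kJ/mol.

-308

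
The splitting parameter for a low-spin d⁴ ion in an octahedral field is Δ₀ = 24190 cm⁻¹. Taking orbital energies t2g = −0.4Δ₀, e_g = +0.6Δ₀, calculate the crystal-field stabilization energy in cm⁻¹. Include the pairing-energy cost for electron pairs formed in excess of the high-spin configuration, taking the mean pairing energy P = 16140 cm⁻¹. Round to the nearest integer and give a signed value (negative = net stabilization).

-22564

The d⁴ electrons fill as t2g^4 e_g^0.
Orbital CFSE = 4(-0.4) + 0(0.6) = -1.6Δ₀ = -1.6 × 24190 = -38704 cm⁻¹.
High-spin d⁴ would be t2g^3 e_g^1 with 0 pairs; low-spin has 1, so 1 excess pair costs +1P = +16140 cm⁻¹.
Overall CFSE = -38704 + 16140 = -22564 cm⁻¹.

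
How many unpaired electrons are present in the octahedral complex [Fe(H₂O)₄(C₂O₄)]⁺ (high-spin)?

5

Ligand charges: 4×(+0) from H₂O and 1×(-2) from C₂O₄²⁻ sum to -2; with overall charge +1, Fe is +3.
Fe sits in group 8; removing 3 electrons leaves Fe³⁺ with 8 − 3 = 5 d electrons.
Configuration: t2g^3 e_g^2, giving 5 unpaired electrons.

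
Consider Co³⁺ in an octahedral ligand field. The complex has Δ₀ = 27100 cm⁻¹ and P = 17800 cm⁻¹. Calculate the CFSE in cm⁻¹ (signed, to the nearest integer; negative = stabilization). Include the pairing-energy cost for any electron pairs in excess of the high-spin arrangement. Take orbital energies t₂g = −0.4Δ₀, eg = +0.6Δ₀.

Co is in group 9, so Co³⁺ is d⁶ (9 − 3 = 6).
Since Δ₀ = 27100 cm⁻¹ > P = 17800 cm⁻¹, the complex adopts the low-spin configuration.
That gives t₂g⁶ eg⁰.
Orbital CFSE = -2.4Δ₀ = -2.4 × 27100 = -65040 cm⁻¹.
Excess pairs vs high-spin: 3 − 1 = 2; pairing cost = +35600 cm⁻¹.
Net CFSE = -65040 + 35600 = -29440 cm⁻¹.

-29440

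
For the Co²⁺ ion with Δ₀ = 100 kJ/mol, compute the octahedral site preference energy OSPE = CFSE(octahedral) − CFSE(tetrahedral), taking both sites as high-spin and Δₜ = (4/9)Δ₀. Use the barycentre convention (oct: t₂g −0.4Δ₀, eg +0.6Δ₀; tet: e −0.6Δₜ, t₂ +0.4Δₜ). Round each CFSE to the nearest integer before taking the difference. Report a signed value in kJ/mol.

Co sits in group 9; removing 2 electrons leaves Co²⁺ with 9 − 2 = 7 d electrons.
Octahedral high-spin t₂g⁵ eg²: CFSE = -0.8 × 100 = -80 kJ/mol.
In a tetrahedral site the filling is e⁴ t₂³: CFSE(tet) = -1.2Δₜ = -1.2 × (4/9)(100) = -53 kJ/mol.
Subtracting, OSPE = -80 − (-53) = -27 kJ/mol.

-27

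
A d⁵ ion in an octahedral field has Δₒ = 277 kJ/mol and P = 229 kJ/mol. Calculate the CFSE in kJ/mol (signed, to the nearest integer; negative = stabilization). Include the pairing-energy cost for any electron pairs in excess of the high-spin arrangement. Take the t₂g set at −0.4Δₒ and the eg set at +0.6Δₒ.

-96

Δₒ > P, so pairing is preferred: the ground state is low-spin.
Configuration: t₂g⁵ eg⁰.
Orbital CFSE = -2.0Δₒ = -2.0 × 277 = -554 kJ/mol.
Excess pairs vs high-spin: 2 − 0 = 2; pairing cost = +458 kJ/mol.
Net CFSE = -554 + 458 = -96 kJ/mol.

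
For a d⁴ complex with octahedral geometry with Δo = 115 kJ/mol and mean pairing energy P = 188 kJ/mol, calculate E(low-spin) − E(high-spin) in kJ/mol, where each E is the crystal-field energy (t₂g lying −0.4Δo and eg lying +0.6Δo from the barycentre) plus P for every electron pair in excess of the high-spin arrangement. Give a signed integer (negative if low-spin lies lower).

73

High-spin: t₂g³ eg¹, CFSE = -0.6Δo = -69 kJ/mol.
Low-spin: t₂g⁴ eg⁰, orbital CFSE = -1.6Δo = -184 kJ/mol; plus 1 excess pair × P = +188 kJ/mol; total 4 kJ/mol.
E(LS) − E(HS) = 4 − (-69) = 73 kJ/mol.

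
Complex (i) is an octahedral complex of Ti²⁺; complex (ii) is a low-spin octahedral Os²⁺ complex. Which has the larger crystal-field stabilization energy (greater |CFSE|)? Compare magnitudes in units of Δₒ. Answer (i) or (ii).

(i): Ti²⁺: group 4, so d-count = 4 − 2 = 2; t2g^2 e_g^0, CFSE = -0.8Δₒ.
(ii): Os²⁺: group 8, so d-count = 8 − 2 = 6; t2g^6 e_g^0, CFSE = -2.4Δₒ.
So (ii) has the larger |CFSE|.

(ii)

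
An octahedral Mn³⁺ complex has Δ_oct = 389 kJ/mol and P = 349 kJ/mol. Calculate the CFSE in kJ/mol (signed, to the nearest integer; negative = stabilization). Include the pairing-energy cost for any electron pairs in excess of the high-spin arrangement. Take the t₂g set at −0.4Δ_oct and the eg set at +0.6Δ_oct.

-273

Mn is in group 7, so Mn³⁺ is d⁴ (7 − 3 = 4).
Here Δ_oct > P (389 > 349), so the low-spin state is favoured.
Filling d⁴ accordingly: t₂g⁴ eg⁰.
Orbital CFSE = -1.6Δ_oct = -1.6 × 389 = -622 kJ/mol.
Excess pairs vs high-spin: 1 − 0 = 1; pairing cost = +349 kJ/mol.
Net CFSE = -622 + 349 = -273 kJ/mol.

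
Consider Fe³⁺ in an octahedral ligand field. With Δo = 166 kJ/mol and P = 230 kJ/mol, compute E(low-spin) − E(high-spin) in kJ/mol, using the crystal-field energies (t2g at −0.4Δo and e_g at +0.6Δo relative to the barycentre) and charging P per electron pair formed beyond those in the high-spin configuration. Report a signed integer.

Fe³⁺: group 8, so d-count = 8 − 3 = 5.
High-spin d⁵ fills as t2g^3 e_g^2 with CFSE 3(−0.4) + 2(+0.6) = 0.0Δo = 0 kJ/mol.
Low-spin t2g^5 e_g^0 gives -2.0Δo = -332 kJ/mol, but forming 2 extra pairs costs 2P = 460 kJ/mol, so E(LS) = -332 + 460 = 128 kJ/mol.
Thus E(LS) − E(HS) = 128 kJ/mol.

128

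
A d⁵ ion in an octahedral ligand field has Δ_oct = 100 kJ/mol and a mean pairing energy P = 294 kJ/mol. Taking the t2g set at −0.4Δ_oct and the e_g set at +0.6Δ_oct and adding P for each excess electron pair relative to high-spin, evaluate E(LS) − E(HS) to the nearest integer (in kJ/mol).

388

High-spin: t2g^3 e_g^2, CFSE = 0.0Δ_oct = 0 kJ/mol.
Low-spin t2g^5 e_g^0 gives -2.0Δ_oct = -200 kJ/mol, but forming 2 extra pairs costs 2P = 588 kJ/mol, so E(LS) = -200 + 588 = 388 kJ/mol.
The difference is 388 − (0) = 388 kJ/mol, so high-spin lies lower.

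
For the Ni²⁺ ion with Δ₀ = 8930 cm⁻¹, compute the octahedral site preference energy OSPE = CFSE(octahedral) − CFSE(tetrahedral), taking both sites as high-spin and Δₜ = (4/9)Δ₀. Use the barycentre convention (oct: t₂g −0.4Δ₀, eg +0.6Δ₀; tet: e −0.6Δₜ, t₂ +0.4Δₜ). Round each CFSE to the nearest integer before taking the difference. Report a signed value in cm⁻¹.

Group 10 minus oxidation state +2 gives a d⁸ configuration for Ni²⁺.
In an octahedral site d⁸ (HS) is t2g^6 e_g^2, giving CFSE(oct) = -1.2Δ₀ = -10716 cm⁻¹.
Tetrahedral e^4 t2^4 gives -0.8Δₜ = -0.8 × (4/9) × 8930 = -3175 cm⁻¹.
OSPE = -10716 − (-3175) = -7541 cm⁻¹.

-7541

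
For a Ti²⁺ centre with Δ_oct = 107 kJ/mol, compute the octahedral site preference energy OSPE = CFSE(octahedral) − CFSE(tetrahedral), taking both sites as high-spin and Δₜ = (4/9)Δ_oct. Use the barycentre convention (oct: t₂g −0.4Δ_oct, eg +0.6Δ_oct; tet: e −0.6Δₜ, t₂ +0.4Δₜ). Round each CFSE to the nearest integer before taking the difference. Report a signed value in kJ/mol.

Ti sits in group 4; removing 2 electrons leaves Ti²⁺ with 4 − 2 = 2 d electrons.
Octahedral (high-spin): t₂g² eg⁰, CFSE = 2(−0.4) + 0(+0.6) = -0.8Δ_oct = -0.8 × 107 = -86 kJ/mol.
Tetrahedral: e² t₂⁰, CFSE = 2(−0.6) + 0(+0.4) = -1.2Δₜ = -1.2 × (4/9) × 107 = -57 kJ/mol.
OSPE = -86 − (-57) = -29 kJ/mol.

-29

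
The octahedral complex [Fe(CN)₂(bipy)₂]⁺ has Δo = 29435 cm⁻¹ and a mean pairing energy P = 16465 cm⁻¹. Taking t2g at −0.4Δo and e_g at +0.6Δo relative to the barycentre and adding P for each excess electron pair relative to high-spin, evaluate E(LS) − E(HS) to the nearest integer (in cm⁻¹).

-25940

Ligand charges: 2×(-1) from CN⁻ and 2×(+0) from bipy sum to -2; with overall charge +1, Fe is +3.
Fe is in group 8, so Fe³⁺ is d⁵ (8 − 3 = 5).
In the high-spin limit (t2g^3 e_g^2) the orbital term is 0.0Δo = 0 cm⁻¹, with no excess pairing.
For low-spin the configuration is t2g^5 e_g^0: orbital energy -2.0 × 29435 = -58870 cm⁻¹, and 2 additional pairs relative to high-spin add 32930 cm⁻¹, giving -25940 cm⁻¹.
Thus E(LS) − E(HS) = -25940 cm⁻¹.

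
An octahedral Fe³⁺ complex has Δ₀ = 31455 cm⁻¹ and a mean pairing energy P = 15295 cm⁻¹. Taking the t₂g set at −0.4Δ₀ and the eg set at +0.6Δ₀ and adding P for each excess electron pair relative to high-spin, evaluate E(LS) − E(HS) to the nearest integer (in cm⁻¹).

Fe³⁺: group 8, so d-count = 8 − 3 = 5.
In the high-spin limit (t₂g³ eg²) the orbital term is 0.0Δ₀ = 0 cm⁻¹, with no excess pairing.
Low-spin: t₂g⁵ eg⁰, orbital CFSE = -2.0Δ₀ = -62910 cm⁻¹; plus 2 excess pairs × P = +30590 cm⁻¹; total -32320 cm⁻¹.
E(LS) − E(HS) = -32320 − (0) = -32320 cm⁻¹.

-32320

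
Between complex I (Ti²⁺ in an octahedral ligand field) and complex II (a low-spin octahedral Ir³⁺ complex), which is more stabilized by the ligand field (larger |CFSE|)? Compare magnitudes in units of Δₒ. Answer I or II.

II

I: Ti is in group 4, so Ti²⁺ is d² (4 − 2 = 2); For octahedral d² the high- and low-spin configurations coincide; t₂g² eg⁰, CFSE = -0.8Δₒ.
II: Ir³⁺: group 9, so d-count = 9 − 3 = 6; t2g^6 e_g^0, CFSE = -2.4Δₒ.
So II has the larger |CFSE|.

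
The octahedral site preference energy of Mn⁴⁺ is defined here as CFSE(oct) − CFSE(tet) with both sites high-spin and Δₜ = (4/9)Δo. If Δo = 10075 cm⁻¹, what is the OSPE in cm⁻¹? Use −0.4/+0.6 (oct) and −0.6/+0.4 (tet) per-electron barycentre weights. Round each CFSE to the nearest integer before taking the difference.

-8508

Group 7 minus oxidation state +4 gives a d³ configuration for Mn⁴⁺.
Octahedral high-spin t2g^3 e_g^0: CFSE = -1.2 × 10075 = -12090 cm⁻¹.
Tetrahedral: e^2 t2^1, CFSE = 2(−0.6) + 1(+0.4) = -0.8Δₜ = -0.8 × (4/9) × 10075 = -3582 cm⁻¹.
Subtracting, OSPE = -12090 − (-3582) = -8508 cm⁻¹.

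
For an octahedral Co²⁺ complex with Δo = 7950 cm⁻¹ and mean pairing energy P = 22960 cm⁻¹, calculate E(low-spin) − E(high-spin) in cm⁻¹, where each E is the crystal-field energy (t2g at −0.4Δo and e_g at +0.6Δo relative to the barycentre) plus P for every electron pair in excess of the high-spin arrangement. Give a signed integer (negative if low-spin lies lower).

Co²⁺: group 9, so d-count = 9 − 2 = 7.
High-spin: t2g^5 e_g^2, CFSE = -0.8Δo = -6360 cm⁻¹.
For low-spin the configuration is t2g^6 e_g^1: orbital energy -1.8 × 7950 = -14310 cm⁻¹, and 1 additional pair relative to high-spin adds 22960 cm⁻¹, giving 8650 cm⁻¹.
Thus E(LS) − E(HS) = 15010 cm⁻¹.

15010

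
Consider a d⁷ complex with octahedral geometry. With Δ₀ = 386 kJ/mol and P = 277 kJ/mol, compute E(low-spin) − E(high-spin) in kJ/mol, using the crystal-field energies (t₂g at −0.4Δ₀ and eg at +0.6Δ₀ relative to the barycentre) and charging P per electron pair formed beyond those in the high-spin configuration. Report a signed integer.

In the high-spin limit (t₂g⁵ eg²) the orbital term is -0.8Δ₀ = -309 kJ/mol, with no excess pairing.
Low-spin: t₂g⁶ eg¹, orbital CFSE = -1.8Δ₀ = -695 kJ/mol; plus 1 excess pair × P = +277 kJ/mol; total -418 kJ/mol.
E(LS) − E(HS) = -418 − (-309) = -109 kJ/mol.

-109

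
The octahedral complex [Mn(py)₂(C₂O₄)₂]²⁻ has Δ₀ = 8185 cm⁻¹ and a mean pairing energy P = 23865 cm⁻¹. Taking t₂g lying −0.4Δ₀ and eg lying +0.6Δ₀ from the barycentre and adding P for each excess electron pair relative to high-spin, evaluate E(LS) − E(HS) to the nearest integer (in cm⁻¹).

31360

Ligand charges: 2×(+0) from py and 2×(-2) from C₂O₄²⁻ sum to -4; with overall charge -2, Mn is +2.
Mn is in group 7, so Mn²⁺ is d⁵ (7 − 2 = 5).
High-spin: t₂g³ eg², CFSE = 0.0Δ₀ = 0 cm⁻¹.
Low-spin: t₂g⁵ eg⁰, orbital CFSE = -2.0Δ₀ = -16370 cm⁻¹; plus 2 excess pairs × P = +47730 cm⁻¹; total 31360 cm⁻¹.
E(LS) − E(HS) = 31360 − (0) = 31360 cm⁻¹.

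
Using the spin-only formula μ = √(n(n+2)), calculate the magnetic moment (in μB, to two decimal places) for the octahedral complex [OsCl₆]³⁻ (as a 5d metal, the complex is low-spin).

1.73 μB

Each Cl⁻ contributes -1; 6 × (-1) = -6. With overall charge -3, Os is in the +3 oxidation state.
Os is in group 8, so Os³⁺ is d⁵ (8 − 3 = 5).
Configuration: t₂g⁵ eg⁰ → 1 unpaired electron.
μ(spin-only) = √[1(1+2)] = √3 ≈ 1.73 μB.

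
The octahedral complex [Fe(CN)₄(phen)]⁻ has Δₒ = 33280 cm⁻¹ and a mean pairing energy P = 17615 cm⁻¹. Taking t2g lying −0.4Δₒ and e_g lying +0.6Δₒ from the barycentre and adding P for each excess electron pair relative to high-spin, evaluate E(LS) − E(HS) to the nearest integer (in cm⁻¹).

Ligand charges: 4×(-1) from CN⁻ and 1×(+0) from phen sum to -4; with overall charge -1, Fe is +3.
Group 8 minus oxidation state +3 gives a d⁵ configuration for Fe³⁺.
High-spin: t2g^3 e_g^2, CFSE = 0.0Δₒ = 0 cm⁻¹.
For low-spin the configuration is t2g^5 e_g^0: orbital energy -2.0 × 33280 = -66560 cm⁻¹, and 2 additional pairs relative to high-spin add 35230 cm⁻¹, giving -31330 cm⁻¹.
The difference is -31330 − (0) = -31330 cm⁻¹, so low-spin lies lower.

-31330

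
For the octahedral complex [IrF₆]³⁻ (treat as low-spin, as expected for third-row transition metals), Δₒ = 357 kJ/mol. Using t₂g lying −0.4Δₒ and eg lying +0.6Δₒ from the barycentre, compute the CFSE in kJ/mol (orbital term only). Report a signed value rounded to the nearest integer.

-857

Each F⁻ contributes -1; 6 × (-1) = -6. With overall charge -3, Ir is in the +3 oxidation state.
Ir sits in group 9; removing 3 electrons leaves Ir³⁺ with 9 − 3 = 6 d electrons.
Electron filling gives t₂g⁶ eg⁰.
CFSE(orbital) = 6×(-0.4Δₒ) + 0×(0.6Δₒ) = -2.4Δₒ; with Δₒ = 357 kJ/mol that is -857 kJ/mol.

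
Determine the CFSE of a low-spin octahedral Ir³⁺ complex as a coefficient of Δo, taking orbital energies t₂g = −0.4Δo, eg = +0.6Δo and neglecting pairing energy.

Group 9 minus oxidation state +3 gives a d⁶ configuration for Ir³⁺.
Configuration: t₂g⁶ eg⁰.
CFSE = 6(-0.4Δo) + 0(0.6Δo) = -2.4Δo + 0.0Δo = -2.4Δo.

-2.4 Δo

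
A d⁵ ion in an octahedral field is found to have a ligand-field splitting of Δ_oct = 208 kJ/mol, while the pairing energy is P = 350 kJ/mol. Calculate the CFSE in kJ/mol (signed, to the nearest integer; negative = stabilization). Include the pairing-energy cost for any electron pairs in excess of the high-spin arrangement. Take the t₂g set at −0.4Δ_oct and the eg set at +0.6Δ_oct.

0

With Δ_oct < P the complex is high-spin.
Configuration: t₂g³ eg².
Orbital CFSE = 0.0Δ_oct = 0.0 × 208 = 0 kJ/mol.
High-spin has no excess pairs, so no pairing correction applies.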